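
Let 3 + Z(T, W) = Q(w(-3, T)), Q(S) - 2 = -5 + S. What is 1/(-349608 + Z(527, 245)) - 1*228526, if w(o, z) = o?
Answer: -79896574543/349617 ≈ -2.2853e+5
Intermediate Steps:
Q(S) = -3 + S (Q(S) = 2 + (-5 + S) = -3 + S)
Z(T, W) = -9 (Z(T, W) = -3 + (-3 - 3) = -3 - 6 = -9)
1/(-349608 + Z(527, 245)) - 1*228526 = 1/(-349608 - 9) - 1*228526 = 1/(-349617) - 228526 = -1/349617 - 228526 = -79896574543/349617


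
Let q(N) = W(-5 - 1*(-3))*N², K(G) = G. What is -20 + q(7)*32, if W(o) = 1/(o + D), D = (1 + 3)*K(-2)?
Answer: -884/5 ≈ -176.80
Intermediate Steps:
D = -8 (D = (1 + 3)*(-2) = 4*(-2) = -8)
W(o) = 1/(-8 + o) (W(o) = 1/(o - 8) = 1/(-8 + o))
q(N) = -N²/10 (q(N) = N²/(-8 + (-5 - 1*(-3))) = N²/(-8 + (-5 + 3)) = N²/(-8 - 2) = N²/(-10) = -N²/10)
-20 + q(7)*32 = -20 - ⅒*7²*32 = -20 - ⅒*49*32 = -20 - 49/10*32 = -20 - 784/5 = -884/5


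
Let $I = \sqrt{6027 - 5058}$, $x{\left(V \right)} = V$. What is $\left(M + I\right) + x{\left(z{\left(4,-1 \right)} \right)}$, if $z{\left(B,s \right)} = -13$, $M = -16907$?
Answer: $-16920 + \sqrt{969} \approx -16889.0$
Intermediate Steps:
$I = \sqrt{969} \approx 31.129$
$\left(M + I\right) + x{\left(z{\left(4,-1 \right)} \right)} = \left(-16907 + \sqrt{969}\right) - 13 = -16920 + \sqrt{969}$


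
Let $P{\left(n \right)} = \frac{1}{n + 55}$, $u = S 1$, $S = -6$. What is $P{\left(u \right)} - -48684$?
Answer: $\frac{2385517}{49} \approx 48684.0$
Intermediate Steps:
$u = -6$ ($u = \left(-6\right) 1 = -6$)
$P{\left(n \right)} = \frac{1}{55 + n}$
$P{\left(u \right)} - -48684 = \frac{1}{55 - 6} - -48684 = \frac{1}{49} + 48684 = \frac{2385517}{49}$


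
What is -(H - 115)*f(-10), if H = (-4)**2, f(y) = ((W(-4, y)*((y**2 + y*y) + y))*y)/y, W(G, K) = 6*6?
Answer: 677160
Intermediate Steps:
W(G, K) = 36
f(y) = 36*y + 72*y**2 (f(y) = ((36*((y**2 + y*y) + y))*y)/y = ((36*((y**2 + y**2) + y))*y)/y = ((36*(2*y**2 + y))*y)/y = ((36*(y + 2*y**2))*y)/y = ((36*y + 72*y**2)*y)/y = (y*(36*y + 72*y**2))/y = 36*y + 72*y**2)
H = 16
-(H - 115)*f(-10) = -(16 - 115)*36*(-10)*(1 + 2*(-10)) = -(-99)*36*(-10)*(1 - 20) = -(-99)*36*(-10)*(-19) = -(-99)*6840 = -1*(-677160) = 677160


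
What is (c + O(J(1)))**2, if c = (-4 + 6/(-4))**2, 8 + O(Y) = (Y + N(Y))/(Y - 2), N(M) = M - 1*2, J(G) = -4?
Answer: 82369/144 ≈ 572.01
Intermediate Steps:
N(M) = -2 + M (N(M) = M - 2 = -2 + M)
O(Y) = -8 + (-2 + 2*Y)/(-2 + Y) (O(Y) = -8 + (Y + (-2 + Y))/(Y - 2) = -8 + (-2 + 2*Y)/(-2 + Y))
c = 121/4 (c = (-4 + 6*(-1/4))**2 = (-4 - 3/2)**2 = (-11/2)**2 = 121/4 ≈ 30.250)
(c + O(J(1)))**2 = (121/4 + 2*(7 - 3*(-4))/(-2 - 4))**2 = (121/4 + 2*(7 + 12)/(-6))**2 = (121/4 + 2*(-1/6)*19)**2 = (121/4 - 19/3)**2 = (287/12)**2 = 82369/144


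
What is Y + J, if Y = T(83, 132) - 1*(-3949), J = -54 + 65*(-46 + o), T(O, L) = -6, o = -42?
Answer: -1831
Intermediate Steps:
J = -5774 (J = -54 + 65*(-46 - 42) = -54 + 65*(-88) = -54 - 5720 = -5774)
Y = 3943 (Y = -6 - 1*(-3949) = -6 + 3949 = 3943)
Y + J = 3943 - 5774 = -1831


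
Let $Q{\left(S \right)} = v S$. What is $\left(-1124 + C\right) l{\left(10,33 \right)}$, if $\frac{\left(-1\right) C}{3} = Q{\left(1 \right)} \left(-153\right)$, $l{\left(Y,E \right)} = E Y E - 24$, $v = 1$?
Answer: $-7225890$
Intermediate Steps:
$Q{\left(S \right)} = S$ ($Q{\left(S \right)} = 1 S = S$)
$l{\left(Y,E \right)} = -24 + Y E^{2}$ ($l{\left(Y,E \right)} = Y E^{2} - 24 = -24 + Y E^{2}$)
$C = 459$ ($C = - 3 \cdot 1 \left(-153\right) = \left(-3\right) \left(-153\right) = 459$)
$\left(-1124 + C\right) l{\left(10,33 \right)} = \left(-1124 + 459\right) \left(-24 + 10 \cdot 33^{2}\right) = - 665 \left(-24 + 10 \cdot 1089\right) = - 665 \left(-24 + 10890\right) = \left(-665\right) 10866 = -7225890$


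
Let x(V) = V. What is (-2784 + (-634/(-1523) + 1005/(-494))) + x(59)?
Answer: -2051403869/752362 ≈ -2726.6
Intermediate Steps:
(-2784 + (-634/(-1523) + 1005/(-494))) + x(59) = (-2784 + (-634/(-1523) + 1005/(-494))) + 59 = (-2784 + (-634*(-1/1523) + 1005*(-1/494))) + 59 = (-2784 + (634/1523 - 1005/494)) + 59 = (-2784 - 1217419/752362) + 59 = -2095793227/752362 + 59 = -2051403869/752362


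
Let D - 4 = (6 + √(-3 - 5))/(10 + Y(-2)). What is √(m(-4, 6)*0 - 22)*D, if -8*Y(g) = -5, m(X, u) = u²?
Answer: -32*√11/85 + 388*I*√22/85 ≈ -1.2486 + 21.41*I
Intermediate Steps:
Y(g) = 5/8 (Y(g) = -⅛*(-5) = 5/8)
D = 388/85 + 16*I*√2/85 (D = 4 + (6 + √(-3 - 5))/(10 + 5/8) = 4 + (6 + √(-8))/(85/8) = 4 + (6 + 2*I*√2)*(8/85) = 4 + (48/85 + 16*I*√2/85) = 388/85 + 16*I*√2/85 ≈ 4.5647 + 0.2662*I)
√(m(-4, 6)*0 - 22)*D = √(6²*0 - 22)*(388/85 + 16*I*√2/85) = √(36*0 - 22)*(388/85 + 16*I*√2/85) = √(0 - 22)*(388/85 + 16*I*√2/85) = √(-22)*(388/85 + 16*I*√2/85) = (I*√22)*(388/85 + 16*I*√2/85) = I*√22*(388/85 + 16*I*√2/85)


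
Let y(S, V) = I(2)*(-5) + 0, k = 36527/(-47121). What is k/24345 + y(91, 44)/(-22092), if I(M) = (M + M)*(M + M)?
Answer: 7580492093/2111922931545 ≈ 0.0035894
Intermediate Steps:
k = -36527/47121 (k = 36527*(-1/47121) = -36527/47121 ≈ -0.77517)
I(M) = 4*M² (I(M) = (2*M)*(2*M) = 4*M²)
y(S, V) = -80 (y(S, V) = (4*2²)*(-5) + 0 = (4*4)*(-5) + 0 = 16*(-5) + 0 = -80 + 0 = -80)
k/24345 + y(91, 44)/(-22092) = -36527/47121/24345 - 80/(-22092) = -36527/47121*1/24345 - 80*(-1/22092) = -36527/1147160745 + 20/5523 = 7580492093/2111922931545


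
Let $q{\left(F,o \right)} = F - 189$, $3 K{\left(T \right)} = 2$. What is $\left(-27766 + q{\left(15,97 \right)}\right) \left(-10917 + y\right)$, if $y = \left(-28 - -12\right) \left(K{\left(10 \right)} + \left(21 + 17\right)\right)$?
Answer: $\frac{966919580}{3} \approx 3.2231 \cdot 10^{8}$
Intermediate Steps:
$K{\left(T \right)} = \frac{2}{3}$ ($K{\left(T \right)} = \frac{1}{3} \cdot 2 = \frac{2}{3}$)
$y = - \frac{1856}{3}$ ($y = \left(-28 - -12\right) \left(\frac{2}{3} + \left(21 + 17\right)\right) = \left(-28 + 12\right) \left(\frac{2}{3} + 38\right) = \left(-16\right) \frac{116}{3} = - \frac{1856}{3} \approx -618.67$)
$q{\left(F,o \right)} = -189 + F$
$\left(-27766 + q{\left(15,97 \right)}\right) \left(-10917 + y\right) = \left(-27766 + \left(-189 + 15\right)\right) \left(-10917 - \frac{1856}{3}\right) = \left(-27766 - 174\right) \left(- \frac{34607}{3}\right) = \left(-27940\right) \left(- \frac{34607}{3}\right) = \frac{966919580}{3}$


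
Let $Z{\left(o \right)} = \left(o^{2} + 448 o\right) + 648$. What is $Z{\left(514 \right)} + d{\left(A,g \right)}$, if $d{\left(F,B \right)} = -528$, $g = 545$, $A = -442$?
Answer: $494588$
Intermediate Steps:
$Z{\left(o \right)} = 648 + o^{2} + 448 o$
$Z{\left(514 \right)} + d{\left(A,g \right)} = \left(648 + 514^{2} + 448 \cdot 514\right) - 528 = \left(648 + 264196 + 230272\right) - 528 = 495116 - 528 = 494588$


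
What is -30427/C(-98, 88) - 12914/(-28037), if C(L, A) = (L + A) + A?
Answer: -852074507/2186886 ≈ -389.63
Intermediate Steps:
C(L, A) = L + 2*A (C(L, A) = (A + L) + A = L + 2*A)
-30427/C(-98, 88) - 12914/(-28037) = -30427/(-98 + 2*88) - 12914/(-28037) = -30427/(-98 + 176) - 12914*(-1/28037) = -30427/78 + 12914/28037 = -852074507/2186886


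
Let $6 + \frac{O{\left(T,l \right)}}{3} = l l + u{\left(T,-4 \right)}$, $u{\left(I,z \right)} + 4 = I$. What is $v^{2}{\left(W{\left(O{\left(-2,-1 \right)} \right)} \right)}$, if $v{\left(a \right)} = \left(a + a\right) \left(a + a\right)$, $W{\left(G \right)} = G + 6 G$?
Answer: $45558341136$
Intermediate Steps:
$u{\left(I,z \right)} = -4 + I$
$O{\left(T,l \right)} = -30 + 3 T + 3 l^{2}$ ($O{\left(T,l \right)} = -18 + 3 \left(l l + \left(-4 + T\right)\right) = -18 + 3 \left(l^{2} + \left(-4 + T\right)\right) = -18 + 3 \left(-4 + T + l^{2}\right) = -18 + \left(-12 + 3 T + 3 l^{2}\right) = -30 + 3 T + 3 l^{2}$)
$W{\left(G \right)} = 7 G$
$v{\left(a \right)} = 4 a^{2}$ ($v{\left(a \right)} = 2 a 2 a = 4 a^{2}$)
$v^{2}{\left(W{\left(O{\left(-2,-1 \right)} \right)} \right)} = \left(4 \left(7 \left(-30 + 3 \left(-2\right) + 3 \left(-1\right)^{2}\right)\right)^{2}\right)^{2} = \left(4 \left(7 \left(-30 - 6 + 3 \cdot 1\right)\right)^{2}\right)^{2} = \left(4 \left(7 \left(-30 - 6 + 3\right)\right)^{2}\right)^{2} = \left(4 \left(7 \left(-33\right)\right)^{2}\right)^{2} = \left(4 \left(-231\right)^{2}\right)^{2} = \left(4 \cdot 53361\right)^{2} = 213444^{2} = 45558341136$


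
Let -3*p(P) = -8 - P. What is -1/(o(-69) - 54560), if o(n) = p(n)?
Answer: 3/163741 ≈ 1.8322e-5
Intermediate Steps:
p(P) = 8/3 + P/3 (p(P) = -(-8 - P)/3 = 8/3 + P/3)
o(n) = 8/3 + n/3
-1/(o(-69) - 54560) = -1/((8/3 + (⅓)*(-69)) - 54560) = -1/((8/3 - 23) - 54560) = -1/(-61/3 - 54560) = -1/(-163741/3) = -1*(-3/163741) = 3/163741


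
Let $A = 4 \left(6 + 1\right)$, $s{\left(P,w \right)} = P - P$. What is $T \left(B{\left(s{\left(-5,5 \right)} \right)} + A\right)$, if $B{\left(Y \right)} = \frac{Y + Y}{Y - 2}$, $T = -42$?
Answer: $-1176$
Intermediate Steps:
$s{\left(P,w \right)} = 0$
$B{\left(Y \right)} = \frac{2 Y}{-2 + Y}$
$A = 28$ ($A = 4 \cdot 7 = 28$)
$T \left(B{\left(s{\left(-5,5 \right)} \right)} + A\right) = - 42 \left(2 \cdot 0 \frac{1}{-2 + 0} + 28\right) = - 42 \left(2 \cdot 0 \frac{1}{-2} + 28\right) = - 42 \left(2 \cdot 0 \left(- \frac{1}{2}\right) + 28\right) = - 42 \left(0 + 28\right) = \left(-42\right) 28 = -1176$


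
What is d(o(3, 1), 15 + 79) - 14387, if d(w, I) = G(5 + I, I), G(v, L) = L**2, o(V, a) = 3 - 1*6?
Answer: -5551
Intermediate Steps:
o(V, a) = -3 (o(V, a) = 3 - 6 = -3)
d(w, I) = I**2
d(o(3, 1), 15 + 79) - 14387 = (15 + 79)**2 - 14387 = 94**2 - 14387 = 8836 - 14387 = -5551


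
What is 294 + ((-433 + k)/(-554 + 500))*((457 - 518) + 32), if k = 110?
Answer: 6509/54 ≈ 120.54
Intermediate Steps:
294 + ((-433 + k)/(-554 + 500))*((457 - 518) + 32) = 294 + ((-433 + 110)/(-554 + 500))*((457 - 518) + 32) = 294 + (-323/(-54))*(-61 + 32) = 294 - 323*(-1/54)*(-29) = 294 + (323/54)*(-29) = 294 - 9367/54 = 6509/54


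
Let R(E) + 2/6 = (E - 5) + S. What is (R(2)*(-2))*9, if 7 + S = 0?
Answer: 186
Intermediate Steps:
S = -7 (S = -7 + 0 = -7)
R(E) = -37/3 + E (R(E) = -⅓ + ((E - 5) - 7) = -⅓ + ((-5 + E) - 7) = -⅓ + (-12 + E) = -37/3 + E)
(R(2)*(-2))*9 = ((-37/3 + 2)*(-2))*9 = -31/3*(-2)*9 = (62/3)*9 = 186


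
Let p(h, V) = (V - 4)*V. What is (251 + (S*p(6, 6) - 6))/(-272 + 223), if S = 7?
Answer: -47/7 ≈ -6.7143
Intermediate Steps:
p(h, V) = V*(-4 + V) (p(h, V) = (-4 + V)*V = V*(-4 + V))
(251 + (S*p(6, 6) - 6))/(-272 + 223) = (251 + (7*(6*(-4 + 6)) - 6))/(-272 + 223) = (251 + (7*(6*2) - 6))/(-49) = (251 + (7*12 - 6))*(-1/49) = (251 + (84 - 6))*(-1/49) = (251 + 78)*(-1/49) = 329*(-1/49) = -47/7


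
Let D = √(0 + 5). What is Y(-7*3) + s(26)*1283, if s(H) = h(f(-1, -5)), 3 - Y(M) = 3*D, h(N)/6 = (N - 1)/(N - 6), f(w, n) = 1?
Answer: 3 - 3*√5 ≈ -3.7082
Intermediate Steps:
D = √5 ≈ 2.2361
h(N) = 6*(-1 + N)/(-6 + N) (h(N) = 6*((N - 1)/(N - 6)) = 6*((-1 + N)/(-6 + N)) = 6*(-1 + N)/(-6 + N))
Y(M) = 3 - 3*√5
s(H) = 0 (s(H) = 6*(-1 + 1)/(-6 + 1) = 6*0/(-5) = 6*(-⅕)*0 = 0)
Y(-7*3) + s(26)*1283 = (3 - 3*√5) + 0*1283 = (3 - 3*√5) + 0 = 3 - 3*√5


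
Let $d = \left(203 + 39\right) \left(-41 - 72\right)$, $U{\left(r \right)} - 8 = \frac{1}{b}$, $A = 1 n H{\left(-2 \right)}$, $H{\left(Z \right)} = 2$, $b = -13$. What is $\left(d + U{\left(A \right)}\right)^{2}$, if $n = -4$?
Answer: $\frac{126305606025}{169} \approx 7.4737 \cdot 10^{8}$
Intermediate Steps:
$A = -8$ ($A = 1 \left(-4\right) 2 = \left(-4\right) 2 = -8$)
$U{\left(r \right)} = \frac{103}{13}$ ($U{\left(r \right)} = 8 + \frac{1}{-13} = 8 - \frac{1}{13} = \frac{103}{13}$)
$d = -27346$ ($d = 242 \left(-113\right) = -27346$)
$\left(d + U{\left(A \right)}\right)^{2} = \left(-27346 + \frac{103}{13}\right)^{2} = \left(- \frac{355395}{13}\right)^{2} = \frac{126305606025}{169}$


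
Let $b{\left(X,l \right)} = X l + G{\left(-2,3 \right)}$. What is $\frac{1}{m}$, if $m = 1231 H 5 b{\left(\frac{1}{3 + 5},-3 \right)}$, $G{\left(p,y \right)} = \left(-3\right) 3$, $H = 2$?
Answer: $- \frac{4}{461625} \approx -8.665 \cdot 10^{-6}$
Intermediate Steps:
$G{\left(p,y \right)} = -9$
$b{\left(X,l \right)} = -9 + X l$ ($b{\left(X,l \right)} = X l - 9 = -9 + X l$)
$m = - \frac{461625}{4}$ ($m = 1231 \cdot 2 \cdot 5 \left(-9 + \frac{1}{3 + 5} \left(-3\right)\right) = 1231 \cdot 10 \left(-9 + \frac{1}{8} \left(-3\right)\right) = 1231 \cdot 10 \left(-9 - \frac{3}{8}\right) = 1231 \cdot 10 \left(- \frac{75}{8}\right) = 1231 \left(- \frac{375}{4}\right) = - \frac{461625}{4} \approx -1.1541 \cdot 10^{5}$)
$\frac{1}{m} = \frac{1}{- \frac{461625}{4}} = - \frac{4}{461625}$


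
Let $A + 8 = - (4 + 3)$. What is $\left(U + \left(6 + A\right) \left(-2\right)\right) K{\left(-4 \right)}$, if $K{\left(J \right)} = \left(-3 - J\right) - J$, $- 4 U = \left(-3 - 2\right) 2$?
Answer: $\frac{205}{2} \approx 102.5$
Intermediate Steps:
$U = \frac{5}{2}$ ($U = - \frac{\left(-3 - 2\right) 2}{4} = - \frac{\left(-5\right) 2}{4} = \left(- \frac{1}{4}\right) \left(-10\right) = \frac{5}{2} \approx 2.5$)
$A = -15$ ($A = -8 - \left(4 + 3\right) = -8 - 7 = -15$)
$K{\left(J \right)} = -3 - 2 J$
$\left(U + \left(6 + A\right) \left(-2\right)\right) K{\left(-4 \right)} = \left(\frac{5}{2} + \left(6 - 15\right) \left(-2\right)\right) \left(-3 - -8\right) = \left(\frac{5}{2} - -18\right) \left(-3 + 8\right) = \left(\frac{5}{2} + 18\right) 5 = \frac{41}{2} \cdot 5 = \frac{205}{2}$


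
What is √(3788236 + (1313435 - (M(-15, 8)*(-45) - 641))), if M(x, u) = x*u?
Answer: 4*√318557 ≈ 2257.6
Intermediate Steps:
M(x, u) = u*x
√(3788236 + (1313435 - (M(-15, 8)*(-45) - 641))) = √(3788236 + (1313435 - ((8*(-15))*(-45) - 641))) = √(3788236 + (1313435 - (-120*(-45) - 641))) = √(3788236 + (1313435 - (5400 - 641))) = √(3788236 + (1313435 - 1*4759)) = √(3788236 + (1313435 - 4759)) = √(3788236 + 1308676) = √5096912 = 4*√318557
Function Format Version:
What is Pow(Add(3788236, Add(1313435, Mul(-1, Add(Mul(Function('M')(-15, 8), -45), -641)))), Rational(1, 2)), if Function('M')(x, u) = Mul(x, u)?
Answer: Mul(4, Pow(318557, Rational(1, 2))) ≈ 2257.6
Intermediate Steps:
Function('M')(x, u) = Mul(u, x)
Pow(Add(3788236, Add(1313435, Mul(-1, Add(Mul(Function('M')(-15, 8), -45), -641)))), Rational(1, 2)) = Pow(Add(3788236, Add(1313435, Mul(-1, Add(Mul(Mul(8, -15), -45), -641)))), Rational(1, 2)) = Pow(Add(3788236, Add(1313435, Mul(-1, Add(Mul(-120, -45), -641)))), Rational(1, 2)) = Pow(Add(3788236, Add(1313435, Mul(-1, Add(5400, -641)))), Rational(1, 2)) = Pow(Add(3788236, Add(1313435, Mul(-1, 4759))), Rational(1, 2)) = Pow(Add(3788236, Add(1313435, -4759)), Rational(1, 2)) = Pow(Add(3788236, 1308676), Rational(1, 2)) = Pow(5096912, Rational(1, 2)) = Mul(4, Pow(318557, Rational(1, 2)))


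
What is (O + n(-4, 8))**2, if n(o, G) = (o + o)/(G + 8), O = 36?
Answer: 5041/4 ≈ 1260.3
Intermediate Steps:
n(o, G) = 2*o/(8 + G) (n(o, G) = (2*o)/(8 + G) = 2*o/(8 + G))
(O + n(-4, 8))**2 = (36 + 2*(-4)/(8 + 8))**2 = (36 + 2*(-4)/16)**2 = (36 + 2*(-4)*(1/16))**2 = (36 - 1/2)**2 = (71/2)**2 = 5041/4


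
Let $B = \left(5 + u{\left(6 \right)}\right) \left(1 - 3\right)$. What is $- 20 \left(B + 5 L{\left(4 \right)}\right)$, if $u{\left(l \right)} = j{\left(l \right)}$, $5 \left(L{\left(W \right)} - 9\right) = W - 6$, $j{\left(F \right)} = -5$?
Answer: $-860$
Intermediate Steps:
$L{\left(W \right)} = \frac{39}{5} + \frac{W}{5}$ ($L{\left(W \right)} = 9 + \frac{W - 6}{5} = 9 + \frac{-6 + W}{5} = 9 + \left(- \frac{6}{5} + \frac{W}{5}\right) = \frac{39}{5} + \frac{W}{5}$)
$u{\left(l \right)} = -5$
$B = 0$ ($B = \left(5 - 5\right) \left(1 - 3\right) = 0 \left(-2\right) = 0$)
$- 20 \left(B + 5 L{\left(4 \right)}\right) = - 20 \left(0 + 5 \left(\frac{39}{5} + \frac{1}{5} \cdot 4\right)\right) = - 20 \left(0 + 5 \left(\frac{39}{5} + \frac{4}{5}\right)\right) = - 20 \left(0 + 5 \cdot \frac{43}{5}\right) = - 20 \left(0 + 43\right) = \left(-20\right) 43 = -860$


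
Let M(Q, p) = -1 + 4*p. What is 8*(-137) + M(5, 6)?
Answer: -1073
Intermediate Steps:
8*(-137) + M(5, 6) = 8*(-137) + (-1 + 4*6) = -1096 + (-1 + 24) = -1096 + 23 = -1073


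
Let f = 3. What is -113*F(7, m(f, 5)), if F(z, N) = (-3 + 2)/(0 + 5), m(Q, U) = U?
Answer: 113/5 ≈ 22.600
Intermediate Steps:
F(z, N) = -⅕ (F(z, N) = -1/5 = -1*⅕ = -⅕)
-113*F(7, m(f, 5)) = -113*(-⅕) = 113/5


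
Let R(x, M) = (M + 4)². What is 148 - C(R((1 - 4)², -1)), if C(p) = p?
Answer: 139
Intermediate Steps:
R(x, M) = (4 + M)²
148 - C(R((1 - 4)², -1)) = 148 - (4 - 1)² = 148 - 1*3² = 148 - 1*9 = 148 - 9 = 139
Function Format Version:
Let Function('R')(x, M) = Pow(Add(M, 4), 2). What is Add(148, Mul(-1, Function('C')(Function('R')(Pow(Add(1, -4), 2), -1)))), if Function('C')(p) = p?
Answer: 139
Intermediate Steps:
Function('R')(x, M) = Pow(Add(4, M), 2)
Add(148, Mul(-1, Function('C')(Function('R')(Pow(Add(1, -4), 2), -1)))) = Add(148, Mul(-1, Pow(Add(4, -1), 2))) = Add(148, Mul(-1, Pow(3, 2))) = Add(148, Mul(-1, 9)) = Add(148, -9) = 139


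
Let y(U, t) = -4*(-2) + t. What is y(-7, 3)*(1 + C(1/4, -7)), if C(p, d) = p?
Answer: 55/4 ≈ 13.750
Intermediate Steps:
y(U, t) = 8 + t
y(-7, 3)*(1 + C(1/4, -7)) = (8 + 3)*(1 + 1/4) = 11*(1 + ¼) = 11*(5/4) = 55/4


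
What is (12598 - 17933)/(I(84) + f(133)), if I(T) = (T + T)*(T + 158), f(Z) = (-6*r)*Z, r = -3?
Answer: -1067/8610 ≈ -0.12393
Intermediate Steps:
f(Z) = 18*Z (f(Z) = (-6*(-3))*Z = 18*Z)
I(T) = 2*T*(158 + T) (I(T) = (2*T)*(158 + T) = 2*T*(158 + T))
(12598 - 17933)/(I(84) + f(133)) = (12598 - 17933)/(2*84*(158 + 84) + 18*133) = -5335/(2*84*242 + 2394) = -5335/(40656 + 2394) = -5335/43050 = -5335*1/43050 = -1067/8610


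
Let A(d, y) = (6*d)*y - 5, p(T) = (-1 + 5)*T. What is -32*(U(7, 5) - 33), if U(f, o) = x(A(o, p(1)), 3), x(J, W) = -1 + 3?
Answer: 992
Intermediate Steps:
p(T) = 4*T
A(d, y) = -5 + 6*d*y (A(d, y) = 6*d*y - 5 = -5 + 6*d*y)
x(J, W) = 2
U(f, o) = 2
-32*(U(7, 5) - 33) = -32*(2 - 33) = -32*(-31) = 992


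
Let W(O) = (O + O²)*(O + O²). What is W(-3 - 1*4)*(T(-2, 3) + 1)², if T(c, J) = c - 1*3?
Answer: 28224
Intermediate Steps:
T(c, J) = -3 + c (T(c, J) = c - 3 = -3 + c)
W(O) = (O + O²)²
W(-3 - 1*4)*(T(-2, 3) + 1)² = ((-3 - 1*4)²*(1 + (-3 - 1*4))²)*((-3 - 2) + 1)² = ((-3 - 4)²*(1 + (-3 - 4))²)*(-5 + 1)² = ((-7)²*(1 - 7)²)*(-4)² = (49*(-6)²)*16 = (49*36)*16 = 1764*16 = 28224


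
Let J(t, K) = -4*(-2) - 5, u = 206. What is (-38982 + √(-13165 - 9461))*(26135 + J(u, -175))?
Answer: -1018911516 + 78414*I*√2514 ≈ -1.0189e+9 + 3.9317e+6*I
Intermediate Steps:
J(t, K) = 3 (J(t, K) = 8 - 5 = 3)
(-38982 + √(-13165 - 9461))*(26135 + J(u, -175)) = (-38982 + √(-13165 - 9461))*(26135 + 3) = (-38982 + √(-22626))*26138 = (-38982 + 3*I*√2514)*26138 = -1018911516 + 78414*I*√2514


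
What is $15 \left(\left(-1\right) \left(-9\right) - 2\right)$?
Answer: $105$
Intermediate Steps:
$15 \left(\left(-1\right) \left(-9\right) - 2\right) = 15 \left(9 - 2\right) = 15 \cdot 7 = 105$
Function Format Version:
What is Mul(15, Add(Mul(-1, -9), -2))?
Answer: 105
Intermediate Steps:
Mul(15, Add(Mul(-1, -9), -2)) = Mul(15, Add(9, -2)) = Mul(15, 7) = 105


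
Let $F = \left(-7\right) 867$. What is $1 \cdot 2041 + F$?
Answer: $-4028$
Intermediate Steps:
$F = -6069$
$1 \cdot 2041 + F = 1 \cdot 2041 - 6069 = 2041 - 6069 = -4028$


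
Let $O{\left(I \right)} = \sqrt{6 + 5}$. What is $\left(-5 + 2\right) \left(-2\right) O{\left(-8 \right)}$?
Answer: $6 \sqrt{11} \approx 19.9$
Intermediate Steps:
$O{\left(I \right)} = \sqrt{11}$
$\left(-5 + 2\right) \left(-2\right) O{\left(-8 \right)} = \left(-5 + 2\right) \left(-2\right) \sqrt{11} = \left(-3\right) \left(-2\right) \sqrt{11} = 6 \sqrt{11}$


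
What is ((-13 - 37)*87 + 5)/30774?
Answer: -4345/30774 ≈ -0.14119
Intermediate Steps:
((-13 - 37)*87 + 5)/30774 = (-50*87 + 5)*(1/30774) = (-4350 + 5)*(1/30774) = -4345*1/30774 = -4345/30774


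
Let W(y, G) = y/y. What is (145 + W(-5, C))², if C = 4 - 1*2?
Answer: 21316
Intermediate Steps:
C = 2 (C = 4 - 2 = 2)
W(y, G) = 1
(145 + W(-5, C))² = (145 + 1)² = 146² = 21316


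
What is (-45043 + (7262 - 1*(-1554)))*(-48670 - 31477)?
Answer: 2903485369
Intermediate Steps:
(-45043 + (7262 - 1*(-1554)))*(-48670 - 31477) = (-45043 + (7262 + 1554))*(-80147) = (-45043 + 8816)*(-80147) = -36227*(-80147) = 2903485369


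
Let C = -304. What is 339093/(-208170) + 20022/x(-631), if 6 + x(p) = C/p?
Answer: -48725480329/13423110 ≈ -3630.0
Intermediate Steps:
x(p) = -6 - 304/p
339093/(-208170) + 20022/x(-631) = 339093/(-208170) + 20022/(-6 - 304/(-631)) = 339093*(-1/208170) + 20022/(-6 - 304*(-1/631)) = -12559/7710 + 20022/(-6 + 304/631) = -12559/7710 + 20022/(-3482/631) = -12559/7710 + 20022*(-631/3482) = -12559/7710 - 6316941/1741 = -48725480329/13423110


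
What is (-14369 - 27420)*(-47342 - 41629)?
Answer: 3718009119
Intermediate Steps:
(-14369 - 27420)*(-47342 - 41629) = -41789*(-88971) = 3718009119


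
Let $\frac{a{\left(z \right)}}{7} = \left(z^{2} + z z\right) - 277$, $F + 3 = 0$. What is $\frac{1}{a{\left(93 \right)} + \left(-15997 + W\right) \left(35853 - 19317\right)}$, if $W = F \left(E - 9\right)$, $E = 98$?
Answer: $- \frac{1}{268822357} \approx -3.7199 \cdot 10^{-9}$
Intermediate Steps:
$F = -3$ ($F = -3 + 0 = -3$)
$W = -267$ ($W = - 3 \left(98 - 9\right) = \left(-3\right) 89 = -267$)
$a{\left(z \right)} = -1939 + 14 z^{2}$ ($a{\left(z \right)} = 7 \left(\left(z^{2} + z z\right) - 277\right) = 7 \left(\left(z^{2} + z^{2}\right) - 277\right) = 7 \left(2 z^{2} - 277\right) = 7 \left(-277 + 2 z^{2}\right) = -1939 + 14 z^{2}$)
$\frac{1}{a{\left(93 \right)} + \left(-15997 + W\right) \left(35853 - 19317\right)} = \frac{1}{\left(-1939 + 14 \cdot 93^{2}\right) + \left(-15997 - 267\right) \left(35853 - 19317\right)} = \frac{1}{\left(-1939 + 14 \cdot 8649\right) - 268941504} = \frac{1}{\left(-1939 + 121086\right) - 268941504} = \frac{1}{119147 - 268941504} = \frac{1}{-268822357} = - \frac{1}{268822357}$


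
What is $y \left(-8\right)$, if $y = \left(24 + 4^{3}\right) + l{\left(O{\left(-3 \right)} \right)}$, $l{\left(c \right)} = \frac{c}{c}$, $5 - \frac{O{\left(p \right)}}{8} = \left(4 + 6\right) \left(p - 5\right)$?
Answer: $-712$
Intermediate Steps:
$O{\left(p \right)} = 440 - 80 p$ ($O{\left(p \right)} = 40 - 8 \left(4 + 6\right) \left(p - 5\right) = 40 - 8 \cdot 10 \left(-5 + p\right) = 40 - 8 \left(-50 + 10 p\right) = 40 - \left(-400 + 80 p\right) = 440 - 80 p$)
$l{\left(c \right)} = 1$
$y = 89$ ($y = \left(24 + 4^{3}\right) + 1 = \left(24 + 64\right) + 1 = 88 + 1 = 89$)
$y \left(-8\right) = 89 \left(-8\right) = -712$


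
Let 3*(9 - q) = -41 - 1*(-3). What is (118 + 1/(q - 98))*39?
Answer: 1053741/229 ≈ 4601.5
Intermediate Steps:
q = 65/3 (q = 9 - (-41 - 1*(-3))/3 = 9 - (-41 + 3)/3 = 9 - ⅓*(-38) = 9 + 38/3 = 65/3 ≈ 21.667)
(118 + 1/(q - 98))*39 = (118 + 1/(65/3 - 98))*39 = (118 + 1/(-229/3))*39 = (118 - 3/229)*39 = (27019/229)*39 = 1053741/229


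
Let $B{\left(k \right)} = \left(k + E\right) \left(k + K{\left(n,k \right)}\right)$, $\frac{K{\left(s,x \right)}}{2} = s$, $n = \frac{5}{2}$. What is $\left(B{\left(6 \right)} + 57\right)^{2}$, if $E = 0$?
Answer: $15129$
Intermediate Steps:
$n = \frac{5}{2}$ ($n = 5 \cdot \frac{1}{2} = \frac{5}{2} \approx 2.5$)
$K{\left(s,x \right)} = 2 s$
$B{\left(k \right)} = k \left(5 + k\right)$ ($B{\left(k \right)} = \left(k + 0\right) \left(k + 2 \cdot \frac{5}{2}\right) = k \left(k + 5\right) = k \left(5 + k\right)$)
$\left(B{\left(6 \right)} + 57\right)^{2} = \left(6 \left(5 + 6\right) + 57\right)^{2} = \left(6 \cdot 11 + 57\right)^{2} = \left(66 + 57\right)^{2} = 123^{2} = 15129$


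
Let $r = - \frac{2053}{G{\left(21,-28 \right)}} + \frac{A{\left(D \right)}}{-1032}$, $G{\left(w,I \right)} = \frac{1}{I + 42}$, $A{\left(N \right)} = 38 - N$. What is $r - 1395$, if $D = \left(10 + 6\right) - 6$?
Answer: $- \frac{7775353}{258} \approx -30137.0$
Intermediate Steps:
$D = 10$ ($D = 16 - 6 = 10$)
$G{\left(w,I \right)} = \frac{1}{42 + I}$
$r = - \frac{7415443}{258}$ ($r = - \frac{2053}{\frac{1}{42 - 28}} + \frac{38 - 10}{-1032} = - \frac{2053}{\frac{1}{14}} + \left(38 - 10\right) \left(- \frac{1}{1032}\right) = - 2053 \frac{1}{\frac{1}{14}} + 28 \left(- \frac{1}{1032}\right) = \left(-2053\right) 14 - \frac{7}{258} = -28742 - \frac{7}{258} = - \frac{7415443}{258} \approx -28742.0$)
$r - 1395 = - \frac{7415443}{258} - 1395 = - \frac{7775353}{258}$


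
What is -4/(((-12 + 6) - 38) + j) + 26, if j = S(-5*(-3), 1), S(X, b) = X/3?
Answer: 1018/39 ≈ 26.103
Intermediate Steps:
S(X, b) = X/3 (S(X, b) = X*(⅓) = X/3)
j = 5 (j = (-5*(-3))/3 = (⅓)*15 = 5)
-4/(((-12 + 6) - 38) + j) + 26 = -4/(((-12 + 6) - 38) + 5) + 26 = -4/((-6 - 38) + 5) + 26 = -4/(-44 + 5) + 26 = -4/(-39) + 26 = -1/39*(-4) + 26 = 4/39 + 26 = 1018/39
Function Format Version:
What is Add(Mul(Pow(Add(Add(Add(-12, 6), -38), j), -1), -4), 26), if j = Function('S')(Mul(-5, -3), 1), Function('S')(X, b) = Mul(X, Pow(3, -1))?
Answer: Rational(1018, 39) ≈ 26.103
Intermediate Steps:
Function('S')(X, b) = Mul(Rational(1, 3), X) (Function('S')(X, b) = Mul(X, Rational(1, 3)) = Mul(Rational(1, 3), X))
j = 5 (j = Mul(Rational(1, 3), Mul(-5, -3)) = Mul(Rational(1, 3), 15) = 5)
Add(Mul(Pow(Add(Add(Add(-12, 6), -38), j), -1), -4), 26) = Add(Mul(Pow(Add(Add(Add(-12, 6), -38), 5), -1), -4), 26) = Add(Mul(Pow(Add(Add(-6, -38), 5), -1), -4), 26) = Add(Mul(Pow(Add(-44, 5), -1), -4), 26) = Add(Mul(Pow(-39, -1), -4), 26) = Add(Mul(Rational(-1, 39), -4), 26) = Add(Rational(4, 39), 26) = Rational(1018, 39)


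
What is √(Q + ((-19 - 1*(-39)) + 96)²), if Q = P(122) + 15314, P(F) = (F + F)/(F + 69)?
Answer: √1049604974/191 ≈ 169.62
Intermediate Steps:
P(F) = 2*F/(69 + F) (P(F) = (2*F)/(69 + F) = 2*F/(69 + F))
Q = 2925218/191 (Q = 2*122/(69 + 122) + 15314 = 2*122/191 + 15314 = 2*122*(1/191) + 15314 = 244/191 + 15314 = 2925218/191 ≈ 15315.)
√(Q + ((-19 - 1*(-39)) + 96)²) = √(2925218/191 + ((-19 - 1*(-39)) + 96)²) = √(2925218/191 + ((-19 + 39) + 96)²) = √(2925218/191 + (20 + 96)²) = √(2925218/191 + 116²) = √(2925218/191 + 13456) = √(5495314/191) = √1049604974/191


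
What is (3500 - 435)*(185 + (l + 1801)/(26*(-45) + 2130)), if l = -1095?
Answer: 54650789/96 ≈ 5.6928e+5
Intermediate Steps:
(3500 - 435)*(185 + (l + 1801)/(26*(-45) + 2130)) = (3500 - 435)*(185 + (-1095 + 1801)/(26*(-45) + 2130)) = 3065*(185 + 706/(-1170 + 2130)) = 3065*(185 + 706/960) = 3065*(185 + 706*(1/960)) = 3065*(185 + 353/480) = 3065*(89153/480) = 54650789/96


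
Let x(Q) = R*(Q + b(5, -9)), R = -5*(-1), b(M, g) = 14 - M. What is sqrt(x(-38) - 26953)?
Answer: I*sqrt(27098) ≈ 164.61*I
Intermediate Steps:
R = 5
x(Q) = 45 + 5*Q (x(Q) = 5*(Q + (14 - 1*5)) = 5*(Q + (14 - 5)) = 5*(Q + 9) = 5*(9 + Q) = 45 + 5*Q)
sqrt(x(-38) - 26953) = sqrt((45 + 5*(-38)) - 26953) = sqrt((45 - 190) - 26953) = sqrt(-145 - 26953) = sqrt(-27098) = I*sqrt(27098)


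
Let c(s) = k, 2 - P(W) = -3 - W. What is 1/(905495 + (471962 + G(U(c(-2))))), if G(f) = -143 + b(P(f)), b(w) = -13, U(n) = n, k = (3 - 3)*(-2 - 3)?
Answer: 1/1377301 ≈ 7.2606e-7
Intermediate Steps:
k = 0 (k = 0*(-5) = 0)
P(W) = 5 + W (P(W) = 2 - (-3 - W) = 2 + (3 + W) = 5 + W)
c(s) = 0
G(f) = -156 (G(f) = -143 - 13 = -156)
1/(905495 + (471962 + G(U(c(-2))))) = 1/(905495 + (471962 - 156)) = 1/(905495 + 471806) = 1/1377301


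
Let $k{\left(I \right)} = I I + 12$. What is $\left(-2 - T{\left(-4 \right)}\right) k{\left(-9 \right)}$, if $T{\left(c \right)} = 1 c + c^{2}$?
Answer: $-1302$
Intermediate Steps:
$T{\left(c \right)} = c + c^{2}$
$k{\left(I \right)} = 12 + I^{2}$ ($k{\left(I \right)} = I^{2} + 12 = 12 + I^{2}$)
$\left(-2 - T{\left(-4 \right)}\right) k{\left(-9 \right)} = \left(-2 - - 4 \left(1 - 4\right)\right) \left(12 + \left(-9\right)^{2}\right) = \left(-2 - \left(-4\right) \left(-3\right)\right) \left(12 + 81\right) = \left(-2 - 12\right) 93 = \left(-14\right) 93 = -1302$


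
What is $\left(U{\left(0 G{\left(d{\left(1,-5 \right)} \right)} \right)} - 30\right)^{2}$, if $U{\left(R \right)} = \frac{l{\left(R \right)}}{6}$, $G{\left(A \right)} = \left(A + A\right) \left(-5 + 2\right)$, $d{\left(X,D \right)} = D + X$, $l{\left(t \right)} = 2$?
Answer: $\frac{7921}{9} \approx 880.11$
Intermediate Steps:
$G{\left(A \right)} = - 6 A$ ($G{\left(A \right)} = 2 A \left(-3\right) = - 6 A$)
$U{\left(R \right)} = \frac{1}{3}$ ($U{\left(R \right)} = \frac{2}{6} = 2 \cdot \frac{1}{6} = \frac{1}{3}$)
$\left(U{\left(0 G{\left(d{\left(1,-5 \right)} \right)} \right)} - 30\right)^{2} = \left(\frac{1}{3} - 30\right)^{2} = \left(- \frac{89}{3}\right)^{2} = \frac{7921}{9}$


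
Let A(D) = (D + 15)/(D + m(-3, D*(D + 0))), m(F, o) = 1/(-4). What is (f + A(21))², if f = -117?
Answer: 91527489/6889 ≈ 13286.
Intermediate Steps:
m(F, o) = -¼ (m(F, o) = 1*(-¼) = -¼)
A(D) = (15 + D)/(-¼ + D) (A(D) = (D + 15)/(D - ¼) = (15 + D)/(-¼ + D))
(f + A(21))² = (-117 + 4*(15 + 21)/(-1 + 4*21))² = (-117 + 4*36/(-1 + 84))² = (-117 + 4*36/83)² = (-117 + 4*(1/83)*36)² = (-117 + 144/83)² = (-9567/83)² = 91527489/6889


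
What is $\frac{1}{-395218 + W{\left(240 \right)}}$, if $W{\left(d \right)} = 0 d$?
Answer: $- \frac{1}{395218} \approx -2.5303 \cdot 10^{-6}$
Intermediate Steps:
$W{\left(d \right)} = 0$
$\frac{1}{-395218 + W{\left(240 \right)}} = \frac{1}{-395218 + 0} = \frac{1}{-395218} = - \frac{1}{395218}$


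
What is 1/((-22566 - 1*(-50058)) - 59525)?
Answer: -1/32033 ≈ -3.1218e-5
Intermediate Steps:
1/((-22566 - 1*(-50058)) - 59525) = 1/((-22566 + 50058) - 59525) = 1/(27492 - 59525) = 1/(-32033) = -1/32033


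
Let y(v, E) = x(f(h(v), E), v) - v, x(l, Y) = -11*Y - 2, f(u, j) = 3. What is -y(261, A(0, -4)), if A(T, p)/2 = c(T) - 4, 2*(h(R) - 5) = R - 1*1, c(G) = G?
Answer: 3134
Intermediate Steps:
h(R) = 9/2 + R/2 (h(R) = 5 + (R - 1*1)/2 = 5 + (R - 1)/2 = 5 + (-1 + R)/2 = 5 + (-½ + R/2) = 9/2 + R/2)
x(l, Y) = -2 - 11*Y
A(T, p) = -8 + 2*T (A(T, p) = 2*(T - 4) = 2*(-4 + T) = -8 + 2*T)
y(v, E) = -2 - 12*v (y(v, E) = (-2 - 11*v) - v = -2 - 12*v)
-y(261, A(0, -4)) = -(-2 - 12*261) = -(-2 - 3132) = -1*(-3134) = 3134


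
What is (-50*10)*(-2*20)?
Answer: 20000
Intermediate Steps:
(-50*10)*(-2*20) = -500*(-40) = 20000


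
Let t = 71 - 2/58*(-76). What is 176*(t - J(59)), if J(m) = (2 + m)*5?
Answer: -1180960/29 ≈ -40723.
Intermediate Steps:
J(m) = 10 + 5*m
t = 2135/29 (t = 71 - 2*1/58*(-76) = 71 - 1/29*(-76) = 71 + 76/29 = 2135/29 ≈ 73.621)
176*(t - J(59)) = 176*(2135/29 - (10 + 5*59)) = 176*(2135/29 - (10 + 295)) = 176*(2135/29 - 1*305) = 176*(2135/29 - 305) = 176*(-6710/29) = -1180960/29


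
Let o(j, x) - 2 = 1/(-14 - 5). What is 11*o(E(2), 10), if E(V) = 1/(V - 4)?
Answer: 407/19 ≈ 21.421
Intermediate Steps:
E(V) = 1/(-4 + V)
o(j, x) = 37/19 (o(j, x) = 2 + 1/(-14 - 5) = 2 + 1/(-19) = 2 - 1/19 = 37/19)
11*o(E(2), 10) = 11*(37/19) = 407/19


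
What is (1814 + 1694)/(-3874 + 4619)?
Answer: 3508/745 ≈ 4.7087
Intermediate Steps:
(1814 + 1694)/(-3874 + 4619) = 3508/745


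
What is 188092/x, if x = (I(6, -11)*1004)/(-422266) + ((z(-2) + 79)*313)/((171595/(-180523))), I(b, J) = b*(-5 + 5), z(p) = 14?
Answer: -32275646740/5254844007 ≈ -6.1421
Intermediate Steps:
I(b, J) = 0 (I(b, J) = b*0 = 0)
x = -5254844007/171595 (x = (0*1004)/(-422266) + ((14 + 79)*313)/((171595/(-180523))) = 0*(-1/422266) + (93*313)/((171595*(-1/180523))) = 0 + 29109/(-171595/180523) = 0 + 29109*(-180523/171595) = 0 - 5254844007/171595 = -5254844007/171595 ≈ -30624.)
188092/x = 188092/(-5254844007/171595) = 188092*(-171595/5254844007) = -32275646740/5254844007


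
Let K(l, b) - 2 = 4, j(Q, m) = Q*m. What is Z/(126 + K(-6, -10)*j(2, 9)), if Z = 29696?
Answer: 14848/117 ≈ 126.91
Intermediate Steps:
K(l, b) = 6 (K(l, b) = 2 + 4 = 6)
Z/(126 + K(-6, -10)*j(2, 9)) = 29696/(126 + 6*(2*9)) = 29696/(126 + 6*18) = 29696/(126 + 108) = 29696/234 = 29696*(1/234) = 14848/117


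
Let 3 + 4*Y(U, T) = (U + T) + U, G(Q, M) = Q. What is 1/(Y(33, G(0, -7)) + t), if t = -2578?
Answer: -4/10249 ≈ -0.00039028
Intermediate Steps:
Y(U, T) = -3/4 + U/2 + T/4 (Y(U, T) = -3/4 + ((U + T) + U)/4 = -3/4 + ((T + U) + U)/4 = -3/4 + (T + 2*U)/4 = -3/4 + (U/2 + T/4) = -3/4 + U/2 + T/4)
1/(Y(33, G(0, -7)) + t) = 1/((-3/4 + (1/2)*33 + (1/4)*0) - 2578) = 1/((-3/4 + 33/2 + 0) - 2578) = 1/(63/4 - 2578) = 1/(-10249/4) = -4/10249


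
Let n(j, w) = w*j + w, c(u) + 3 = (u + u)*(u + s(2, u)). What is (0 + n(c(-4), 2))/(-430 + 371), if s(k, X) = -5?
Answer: -140/59 ≈ -2.3729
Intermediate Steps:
c(u) = -3 + 2*u*(-5 + u) (c(u) = -3 + (u + u)*(u - 5) = -3 + (2*u)*(-5 + u) = -3 + 2*u*(-5 + u))
n(j, w) = w + j*w (n(j, w) = j*w + w = w + j*w)
(0 + n(c(-4), 2))/(-430 + 371) = (0 + 2*(1 + (-3 - 10*(-4) + 2*(-4)²)))/(-430 + 371) = (0 + 2*(1 + (-3 + 40 + 2*16)))/(-59) = (0 + 2*(1 + (-3 + 40 + 32)))*(-1/59) = (0 + 2*(1 + 69))*(-1/59) = (0 + 2*70)*(-1/59) = (0 + 140)*(-1/59) = 140*(-1/59) = -140/59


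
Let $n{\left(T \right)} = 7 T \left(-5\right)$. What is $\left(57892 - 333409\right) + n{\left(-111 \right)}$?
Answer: $-271632$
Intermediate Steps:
$n{\left(T \right)} = - 35 T$
$\left(57892 - 333409\right) + n{\left(-111 \right)} = \left(57892 - 333409\right) - -3885 = -275517 + 3885 = -271632$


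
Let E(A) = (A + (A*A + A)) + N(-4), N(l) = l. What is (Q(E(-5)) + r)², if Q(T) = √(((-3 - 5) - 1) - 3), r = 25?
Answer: 613 + 100*I*√3 ≈ 613.0 + 173.21*I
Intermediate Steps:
E(A) = -4 + A² + 2*A (E(A) = (A + (A*A + A)) - 4 = (A + (A² + A)) - 4 = (A + (A + A²)) - 4 = (A² + 2*A) - 4 = -4 + A² + 2*A)
Q(T) = 2*I*√3 (Q(T) = √((-8 - 1) - 3) = √(-9 - 3) = √(-12) = 2*I*√3)
(Q(E(-5)) + r)² = (2*I*√3 + 25)² = (25 + 2*I*√3)²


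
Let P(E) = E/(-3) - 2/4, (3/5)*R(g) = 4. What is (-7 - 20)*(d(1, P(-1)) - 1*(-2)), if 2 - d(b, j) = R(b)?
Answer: 72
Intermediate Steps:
R(g) = 20/3 (R(g) = (5/3)*4 = 20/3)
P(E) = -½ - E/3 (P(E) = E*(-⅓) - 2*¼ = -E/3 - ½ = -½ - E/3)
d(b, j) = -14/3 (d(b, j) = 2 - 1*20/3 = 2 - 20/3 = -14/3)
(-7 - 20)*(d(1, P(-1)) - 1*(-2)) = (-7 - 20)*(-14/3 - 1*(-2)) = -27*(-14/3 + 2) = -27*(-8/3) = 72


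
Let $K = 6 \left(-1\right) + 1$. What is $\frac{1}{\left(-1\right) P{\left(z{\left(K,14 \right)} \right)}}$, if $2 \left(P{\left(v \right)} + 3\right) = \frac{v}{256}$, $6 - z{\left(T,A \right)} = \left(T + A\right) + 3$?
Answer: $\frac{256}{771} \approx 0.33204$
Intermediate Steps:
$K = -5$ ($K = -6 + 1 = -5$)
$z{\left(T,A \right)} = 3 - A - T$ ($z{\left(T,A \right)} = 6 - \left(\left(T + A\right) + 3\right) = 6 - \left(\left(A + T\right) + 3\right) = 6 - \left(3 + A + T\right) = 3 - A - T$)
$P{\left(v \right)} = -3 + \frac{v}{512}$ ($P{\left(v \right)} = -3 + \frac{v \frac{1}{256}}{2} = -3 + \frac{\frac{1}{256} v}{2} = -3 + \frac{v}{512}$)
$\frac{1}{\left(-1\right) P{\left(z{\left(K,14 \right)} \right)}} = \frac{1}{\left(-1\right) \left(-3 + \frac{3 - 14 - -5}{512}\right)} = \frac{1}{\left(-1\right) \left(-3 + \frac{3 - 14 + 5}{512}\right)} = \frac{1}{\left(-1\right) \left(-3 + \frac{1}{512} \left(-6\right)\right)} = \frac{1}{\left(-1\right) \left(-3 - \frac{3}{256}\right)} = \frac{1}{\left(-1\right) \left(- \frac{771}{256}\right)} = \frac{1}{\frac{771}{256}} = \frac{256}{771}$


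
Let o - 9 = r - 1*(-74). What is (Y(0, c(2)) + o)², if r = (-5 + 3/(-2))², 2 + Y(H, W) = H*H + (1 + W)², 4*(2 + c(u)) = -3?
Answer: 4084441/256 ≈ 15955.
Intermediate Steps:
c(u) = -11/4 (c(u) = -2 + (¼)*(-3) = -2 - ¾ = -11/4)
Y(H, W) = -2 + H² + (1 + W)² (Y(H, W) = -2 + (H*H + (1 + W)²) = -2 + (H² + (1 + W)²) = -2 + H² + (1 + W)²)
r = 169/4 (r = (-5 + 3*(-½))² = (-5 - 3/2)² = (-13/2)² = 169/4 ≈ 42.250)
o = 501/4 (o = 9 + (169/4 - 1*(-74)) = 9 + (169/4 + 74) = 9 + 465/4 = 501/4 ≈ 125.25)
(Y(0, c(2)) + o)² = ((-2 + 0² + (1 - 11/4)²) + 501/4)² = ((-2 + 0 + (-7/4)²) + 501/4)² = ((-2 + 0 + 49/16) + 501/4)² = (17/16 + 501/4)² = (2021/16)² = 4084441/256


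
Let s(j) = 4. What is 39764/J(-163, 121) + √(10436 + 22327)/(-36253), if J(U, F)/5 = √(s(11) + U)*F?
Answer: -√32763/36253 - 39764*I*√159/96195 ≈ -0.0049928 - 5.2124*I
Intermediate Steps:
J(U, F) = 5*F*√(4 + U) (J(U, F) = 5*(√(4 + U)*F) = 5*(F*√(4 + U)) = 5*F*√(4 + U))
39764/J(-163, 121) + √(10436 + 22327)/(-36253) = 39764/((5*121*√(4 - 163))) + √(10436 + 22327)/(-36253) = 39764/((5*121*√(-159))) + √32763*(-1/36253) = 39764/((5*121*(I*√159))) - √32763/36253 = 39764/((605*I*√159)) - √32763/36253 = 39764*(-I*√159/96195) - √32763/36253 = -39764*I*√159/96195 - √32763/36253 = -√32763/36253 - 39764*I*√159/96195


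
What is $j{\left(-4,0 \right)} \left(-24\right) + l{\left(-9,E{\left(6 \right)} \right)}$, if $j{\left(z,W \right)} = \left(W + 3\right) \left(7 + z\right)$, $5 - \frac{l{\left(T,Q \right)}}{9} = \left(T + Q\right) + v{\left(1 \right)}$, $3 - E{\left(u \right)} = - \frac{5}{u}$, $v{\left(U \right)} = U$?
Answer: $- \frac{267}{2} \approx -133.5$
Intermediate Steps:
$E{\left(u \right)} = 3 + \frac{5}{u}$ ($E{\left(u \right)} = 3 - - \frac{5}{u} = 3 + \frac{5}{u}$)
$l{\left(T,Q \right)} = 36 - 9 Q - 9 T$ ($l{\left(T,Q \right)} = 45 - 9 \left(\left(T + Q\right) + 1\right) = 45 - 9 \left(\left(Q + T\right) + 1\right) = 45 - 9 \left(1 + Q + T\right) = 45 - \left(9 + 9 Q + 9 T\right) = 36 - 9 Q - 9 T$)
$j{\left(z,W \right)} = \left(3 + W\right) \left(7 + z\right)$
$j{\left(-4,0 \right)} \left(-24\right) + l{\left(-9,E{\left(6 \right)} \right)} = \left(21 + 3 \left(-4\right) + 7 \cdot 0 + 0 \left(-4\right)\right) \left(-24\right) - \left(-117 + 9 \left(3 + \frac{5}{6}\right)\right) = \left(21 - 12 + 0 + 0\right) \left(-24\right) + \left(36 - 9 \left(3 + 5 \cdot \frac{1}{6}\right) + 81\right) = 9 \left(-24\right) + \left(36 - 9 \left(3 + \frac{5}{6}\right) + 81\right) = -216 + \left(36 - \frac{69}{2} + 81\right) = -216 + \frac{165}{2} = - \frac{267}{2}$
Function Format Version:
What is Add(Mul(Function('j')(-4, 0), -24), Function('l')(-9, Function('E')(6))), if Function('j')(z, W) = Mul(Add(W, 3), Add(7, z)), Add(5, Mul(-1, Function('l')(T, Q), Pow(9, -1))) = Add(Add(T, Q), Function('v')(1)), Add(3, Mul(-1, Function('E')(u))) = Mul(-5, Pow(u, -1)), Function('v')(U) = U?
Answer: Rational(-267, 2) ≈ -133.50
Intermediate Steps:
Function('E')(u) = Add(3, Mul(5, Pow(u, -1))) (Function('E')(u) = Add(3, Mul(-1, Mul(-5, Pow(u, -1)))) = Add(3, Mul(5, Pow(u, -1))))
Function('l')(T, Q) = Add(36, Mul(-9, Q), Mul(-9, T)) (Function('l')(T, Q) = Add(45, Mul(-9, Add(Add(T, Q), 1))) = Add(45, Mul(-9, Add(Add(Q, T), 1))) = Add(45, Mul(-9, Add(1, Q, T))) = Add(45, Add(-9, Mul(-9, Q), Mul(-9, T))) = Add(36, Mul(-9, Q), Mul(-9, T)))
Function('j')(z, W) = Mul(Add(3, W), Add(7, z))
Add(Mul(Function('j')(-4, 0), -24), Function('l')(-9, Function('E')(6))) = Add(Mul(Add(21, Mul(3, -4), Mul(7, 0), Mul(0, -4)), -24), Add(36, Mul(-9, Add(3, Mul(5, Pow(6, -1)))), Mul(-9, -9))) = Add(Mul(Add(21, -12, 0, 0), -24), Add(36, Mul(-9, Add(3, Mul(5, Rational(1, 6)))), 81)) = Add(Mul(9, -24), Add(36, Mul(-9, Add(3, Rational(5, 6))), 81)) = Add(-216, Add(36, Mul(-9, Rational(23, 6)), 81)) = Add(-216, Add(36, Rational(-69, 2), 81)) = Add(-216, Rational(165, 2)) = Rational(-267, 2)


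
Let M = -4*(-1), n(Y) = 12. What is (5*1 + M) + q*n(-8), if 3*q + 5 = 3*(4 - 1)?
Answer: 25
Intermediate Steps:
M = 4
q = 4/3 (q = -5/3 + (3*(4 - 1))/3 = -5/3 + (3*3)/3 = -5/3 + (⅓)*9 = -5/3 + 3 = 4/3 ≈ 1.3333)
(5*1 + M) + q*n(-8) = (5*1 + 4) + (4/3)*12 = (5 + 4) + 16 = 9 + 16 = 25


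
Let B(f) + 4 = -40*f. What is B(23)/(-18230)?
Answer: 462/9115 ≈ 0.050686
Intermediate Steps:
B(f) = -4 - 40*f
B(23)/(-18230) = (-4 - 40*23)/(-18230) = (-4 - 920)*(-1/18230) = -924*(-1/18230) = 462/9115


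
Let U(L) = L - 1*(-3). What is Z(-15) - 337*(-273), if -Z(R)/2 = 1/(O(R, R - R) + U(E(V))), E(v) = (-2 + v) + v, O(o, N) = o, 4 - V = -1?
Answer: 184003/2 ≈ 92002.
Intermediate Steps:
V = 5 (V = 4 - 1*(-1) = 4 + 1 = 5)
E(v) = -2 + 2*v
U(L) = 3 + L (U(L) = L + 3 = 3 + L)
Z(R) = -2/(11 + R) (Z(R) = -2/(R + (3 + (-2 + 2*5))) = -2/(R + (3 + (-2 + 10))) = -2/(R + (3 + 8)) = -2/(R + 11) = -2/(11 + R))
Z(-15) - 337*(-273) = -2/(11 - 15) - 337*(-273) = -2/(-4) + 92001 = -2*(-¼) + 92001 = ½ + 92001 = 184003/2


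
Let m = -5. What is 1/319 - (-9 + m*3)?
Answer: 7657/319 ≈ 24.003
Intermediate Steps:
1/319 - (-9 + m*3) = 1/319 - (-9 - 5*3) = 1/319 - (-9 - 15) = 1/319 - 1*(-24) = 1/319 + 24 = 7657/319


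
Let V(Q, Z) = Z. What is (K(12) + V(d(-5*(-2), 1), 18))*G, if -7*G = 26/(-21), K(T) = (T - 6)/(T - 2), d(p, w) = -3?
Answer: 806/245 ≈ 3.2898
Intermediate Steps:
K(T) = (-6 + T)/(-2 + T)
G = 26/147 (G = -26/(7*(-21)) = -26*(-1)/(7*21) = -⅐*(-26/21) = 26/147 ≈ 0.17687)
(K(12) + V(d(-5*(-2), 1), 18))*G = ((-6 + 12)/(-2 + 12) + 18)*(26/147) = (6/10 + 18)*(26/147) = ((⅒)*6 + 18)*(26/147) = (⅗ + 18)*(26/147) = (93/5)*(26/147) = 806/245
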